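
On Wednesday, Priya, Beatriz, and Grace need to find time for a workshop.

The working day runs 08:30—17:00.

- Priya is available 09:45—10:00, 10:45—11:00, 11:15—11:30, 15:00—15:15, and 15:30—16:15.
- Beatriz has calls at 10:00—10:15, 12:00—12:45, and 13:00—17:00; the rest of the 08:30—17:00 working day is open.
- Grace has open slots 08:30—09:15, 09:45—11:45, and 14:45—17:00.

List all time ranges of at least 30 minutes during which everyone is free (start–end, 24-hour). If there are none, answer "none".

Beatriz free within 08:30–17:00: 08:30–10:00, 10:15–12:00, 12:45–13:00.
Priya ∩ Beatriz: 09:45–10:00, 10:45–11:00, 11:15–11:30.
Priya ∩ Beatriz ∩ Grace: 09:45–10:00, 10:45–11:00, 11:15–11:30.
Windows ≥ 30 min: (none).

none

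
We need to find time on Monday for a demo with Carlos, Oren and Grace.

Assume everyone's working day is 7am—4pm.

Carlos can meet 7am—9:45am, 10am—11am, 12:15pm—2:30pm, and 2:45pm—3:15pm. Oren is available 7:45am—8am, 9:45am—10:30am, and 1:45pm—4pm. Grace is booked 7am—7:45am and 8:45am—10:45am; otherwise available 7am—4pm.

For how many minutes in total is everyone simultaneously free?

90 minutes

Grace free within 07:00–16:00: 07:45–08:45, 10:45–16:00.
Carlos ∩ Oren: 07:45–08:00, 10:00–10:30, 13:45–14:30, 14:45–15:15.
Carlos ∩ Oren ∩ Grace: 07:45–08:00, 13:45–14:30, 14:45–15:15.
Total common minutes: 15 + 45 + 30 = 90.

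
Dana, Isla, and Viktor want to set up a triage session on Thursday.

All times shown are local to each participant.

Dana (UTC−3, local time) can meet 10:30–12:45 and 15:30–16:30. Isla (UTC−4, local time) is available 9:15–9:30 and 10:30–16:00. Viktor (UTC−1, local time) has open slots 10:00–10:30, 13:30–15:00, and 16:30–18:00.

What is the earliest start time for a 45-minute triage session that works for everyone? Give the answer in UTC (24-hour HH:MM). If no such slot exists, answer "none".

Dana → UTC: 13:30–15:45, 18:30–19:30.
Isla → UTC: 13:15–13:30, 14:30–20:00.
Viktor → UTC: 11:00–11:30, 14:30–16:00, 17:30–19:00.
Dana ∩ Isla: 14:30–15:45, 18:30–19:30.
Dana ∩ Isla ∩ Viktor: 14:30–15:45, 18:30–19:00.
Windows ≥ 45 min: 14:30–15:45.
Earliest such window starts at 14:30.

14:30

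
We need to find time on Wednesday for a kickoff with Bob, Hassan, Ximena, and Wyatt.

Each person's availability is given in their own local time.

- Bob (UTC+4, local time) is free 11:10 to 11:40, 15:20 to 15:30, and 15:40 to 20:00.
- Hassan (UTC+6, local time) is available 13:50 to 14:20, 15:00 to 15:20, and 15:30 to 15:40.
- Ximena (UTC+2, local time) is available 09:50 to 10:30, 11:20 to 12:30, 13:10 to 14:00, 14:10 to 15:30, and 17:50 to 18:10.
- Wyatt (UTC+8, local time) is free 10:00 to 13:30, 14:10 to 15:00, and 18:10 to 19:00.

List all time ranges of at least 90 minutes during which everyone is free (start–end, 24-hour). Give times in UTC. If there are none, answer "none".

none

Bob → UTC: 07:10–07:40, 11:20–11:30, 11:40–16:00.
Hassan → UTC: 07:50–08:20, 09:00–09:20, 09:30–09:40.
Ximena → UTC: 07:50–08:30, 09:20–10:30, 11:10–12:00, 12:10–13:30, 15:50–16:10.
Wyatt → UTC: 02:00–05:30, 06:10–07:00, 10:10–11:00.
Bob ∩ Hassan: (none).
Bob ∩ Hassan ∩ Ximena: (none).
Bob ∩ Hassan ∩ Ximena ∩ Wyatt: (none).
Windows ≥ 90 min: (none).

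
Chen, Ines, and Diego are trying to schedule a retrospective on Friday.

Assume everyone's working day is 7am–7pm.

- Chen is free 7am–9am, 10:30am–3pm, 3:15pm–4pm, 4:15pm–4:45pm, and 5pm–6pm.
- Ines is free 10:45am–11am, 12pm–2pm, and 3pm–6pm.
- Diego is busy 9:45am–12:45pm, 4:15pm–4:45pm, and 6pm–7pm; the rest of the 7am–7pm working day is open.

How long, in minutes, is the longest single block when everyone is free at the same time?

Diego free within 07:00–19:00: 07:00–09:45, 12:45–16:15, 16:45–18:00.
Chen ∩ Ines: 10:45–11:00, 12:00–14:00, 15:15–16:00, 16:15–16:45, 17:00–18:00.
Chen ∩ Ines ∩ Diego: 12:45–14:00, 15:15–16:00, 17:00–18:00.
Common window lengths: 75, 45, 60 min; longest is 75.

75 minutes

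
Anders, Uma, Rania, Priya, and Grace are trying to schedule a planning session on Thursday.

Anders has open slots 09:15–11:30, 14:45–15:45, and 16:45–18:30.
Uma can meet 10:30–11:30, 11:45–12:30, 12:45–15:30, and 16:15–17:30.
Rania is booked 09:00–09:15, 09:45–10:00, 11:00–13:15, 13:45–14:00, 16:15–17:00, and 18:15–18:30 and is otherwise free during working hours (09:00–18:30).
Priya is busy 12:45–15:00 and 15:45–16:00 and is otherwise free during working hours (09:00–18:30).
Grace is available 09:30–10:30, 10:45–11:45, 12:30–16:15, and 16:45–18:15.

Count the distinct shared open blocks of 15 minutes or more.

Rania free within 09:00–18:30: 09:15–09:45, 10:00–11:00, 13:15–13:45, 14:00–16:15, 17:00–18:15.
Priya free within 09:00–18:30: 09:00–12:45, 15:00–15:45, 16:00–18:30.
Anders ∩ Uma: 10:30–11:30, 14:45–15:30, 16:45–17:30.
Anders ∩ Uma ∩ Rania: 10:30–11:00, 14:45–15:30, 17:00–17:30.
Anders ∩ Uma ∩ Rania ∩ Priya: 10:30–11:00, 15:00–15:30, 17:00–17:30.
Anders ∩ Uma ∩ Rania ∩ Priya ∩ Grace: 10:45–11:00, 15:00–15:30, 17:00–17:30.
Windows ≥ 15 min: 10:45–11:00, 15:00–15:30, 17:00–17:30.
That's 3 windows.

3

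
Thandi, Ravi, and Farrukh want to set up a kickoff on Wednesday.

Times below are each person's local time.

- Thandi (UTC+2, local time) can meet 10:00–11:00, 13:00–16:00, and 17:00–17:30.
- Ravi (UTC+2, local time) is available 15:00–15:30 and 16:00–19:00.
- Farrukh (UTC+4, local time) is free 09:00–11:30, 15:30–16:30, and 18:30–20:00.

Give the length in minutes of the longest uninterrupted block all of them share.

Thandi → UTC: 08:00–09:00, 11:00–14:00, 15:00–15:30.
Ravi → UTC: 13:00–13:30, 14:00–17:00.
Farrukh → UTC: 05:00–07:30, 11:30–12:30, 14:30–16:00.
Thandi ∩ Ravi: 13:00–13:30, 15:00–15:30.
Thandi ∩ Ravi ∩ Farrukh: 15:00–15:30.
Single common window of 30 minutes.

30 minutes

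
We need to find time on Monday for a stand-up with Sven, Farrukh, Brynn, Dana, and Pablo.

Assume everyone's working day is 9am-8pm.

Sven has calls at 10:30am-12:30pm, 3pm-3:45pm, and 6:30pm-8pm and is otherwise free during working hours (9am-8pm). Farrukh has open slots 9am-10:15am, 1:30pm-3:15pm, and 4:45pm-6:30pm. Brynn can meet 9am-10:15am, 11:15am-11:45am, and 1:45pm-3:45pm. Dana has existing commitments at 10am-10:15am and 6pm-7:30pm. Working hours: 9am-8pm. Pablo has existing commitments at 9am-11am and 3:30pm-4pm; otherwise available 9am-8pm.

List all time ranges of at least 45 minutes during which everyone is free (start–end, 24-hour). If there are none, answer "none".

Sven free within 09:00–20:00: 09:00–10:30, 12:30–15:00, 15:45–18:30.
Dana free within 09:00–20:00: 09:00–10:00, 10:15–18:00, 19:30–20:00.
Pablo free within 09:00–20:00: 11:00–15:30, 16:00–20:00.
Sven ∩ Farrukh: 09:00–10:15, 13:30–15:00, 16:45–18:30.
Sven ∩ Farrukh ∩ Brynn: 09:00–10:15, 13:45–15:00.
Sven ∩ Farrukh ∩ Brynn ∩ Dana: 09:00–10:00, 13:45–15:00.
Sven ∩ Farrukh ∩ Brynn ∩ Dana ∩ Pablo: 13:45–15:00.
Windows ≥ 45 min: 13:45–15:00.

13:45–15:00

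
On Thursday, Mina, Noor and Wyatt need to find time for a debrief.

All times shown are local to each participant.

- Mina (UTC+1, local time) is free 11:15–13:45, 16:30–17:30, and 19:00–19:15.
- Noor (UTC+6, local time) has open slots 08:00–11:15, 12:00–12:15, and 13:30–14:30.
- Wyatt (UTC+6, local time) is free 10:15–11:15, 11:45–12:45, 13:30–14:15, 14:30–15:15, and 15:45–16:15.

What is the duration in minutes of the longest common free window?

0 minutes

Mina → UTC: 10:15–12:45, 15:30–16:30, 18:00–18:15.
Noor → UTC: 02:00–05:15, 06:00–06:15, 07:30–08:30.
Wyatt → UTC: 04:15–05:15, 05:45–06:45, 07:30–08:15, 08:30–09:15, 09:45–10:15.
Mina ∩ Noor: (none).
Mina ∩ Noor ∩ Wyatt: (none).
No common window.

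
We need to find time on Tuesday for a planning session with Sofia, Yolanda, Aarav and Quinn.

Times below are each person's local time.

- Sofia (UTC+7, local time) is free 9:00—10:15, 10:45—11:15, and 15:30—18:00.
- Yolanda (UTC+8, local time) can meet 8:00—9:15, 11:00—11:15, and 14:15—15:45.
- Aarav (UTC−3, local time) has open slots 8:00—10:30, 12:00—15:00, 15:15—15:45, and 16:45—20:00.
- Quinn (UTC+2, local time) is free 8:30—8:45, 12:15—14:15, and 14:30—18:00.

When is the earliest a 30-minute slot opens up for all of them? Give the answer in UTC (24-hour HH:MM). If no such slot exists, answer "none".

Sofia → UTC: 02:00–03:15, 03:45–04:15, 08:30–11:00.
Yolanda → UTC: 00:00–01:15, 03:00–03:15, 06:15–07:45.
Aarav → UTC: 11:00–13:30, 15:00–18:00, 18:15–18:45, 19:45–23:00.
Quinn → UTC: 06:30–06:45, 10:15–12:15, 12:30–16:00.
Sofia ∩ Yolanda: 03:00–03:15.
Sofia ∩ Yolanda ∩ Aarav: (none).
Sofia ∩ Yolanda ∩ Aarav ∩ Quinn: (none).
Windows ≥ 30 min: (none).

none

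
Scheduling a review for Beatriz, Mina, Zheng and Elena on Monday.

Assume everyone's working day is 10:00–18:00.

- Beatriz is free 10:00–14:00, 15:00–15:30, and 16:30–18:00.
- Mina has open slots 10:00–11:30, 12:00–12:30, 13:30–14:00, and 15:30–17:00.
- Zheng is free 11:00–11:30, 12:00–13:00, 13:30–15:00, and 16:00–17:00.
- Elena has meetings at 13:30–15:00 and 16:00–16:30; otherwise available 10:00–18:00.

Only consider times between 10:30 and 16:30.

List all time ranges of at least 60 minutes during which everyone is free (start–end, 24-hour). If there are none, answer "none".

none

Elena free within 10:00–18:00: 10:00–13:30, 15:00–16:00, 16:30–18:00.
Beatriz ∩ Mina: 10:00–11:30, 12:00–12:30, 13:30–14:00, 16:30–17:00.
Beatriz ∩ Mina ∩ Zheng: 11:00–11:30, 12:00–12:30, 13:30–14:00, 16:30–17:00.
Beatriz ∩ Mina ∩ Zheng ∩ Elena: 11:00–11:30, 12:00–12:30, 16:30–17:00.
Restricted to 10:30–16:30: 11:00–11:30, 12:00–12:30.
Windows ≥ 60 min: (none).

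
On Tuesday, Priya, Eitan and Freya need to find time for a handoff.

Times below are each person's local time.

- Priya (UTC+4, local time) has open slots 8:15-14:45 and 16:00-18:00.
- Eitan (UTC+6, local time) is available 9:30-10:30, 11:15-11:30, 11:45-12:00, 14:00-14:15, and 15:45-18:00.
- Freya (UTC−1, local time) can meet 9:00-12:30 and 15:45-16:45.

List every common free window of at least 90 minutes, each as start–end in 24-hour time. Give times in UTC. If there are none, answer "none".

none

Priya → UTC: 04:15–10:45, 12:00–14:00.
Eitan → UTC: 03:30–04:30, 05:15–05:30, 05:45–06:00, 08:00–08:15, 09:45–12:00.
Freya → UTC: 10:00–13:30, 16:45–17:45.
Priya ∩ Eitan: 04:15–04:30, 05:15–05:30, 05:45–06:00, 08:00–08:15, 09:45–10:45.
Priya ∩ Eitan ∩ Freya: 10:00–10:45.
Windows ≥ 90 min: (none).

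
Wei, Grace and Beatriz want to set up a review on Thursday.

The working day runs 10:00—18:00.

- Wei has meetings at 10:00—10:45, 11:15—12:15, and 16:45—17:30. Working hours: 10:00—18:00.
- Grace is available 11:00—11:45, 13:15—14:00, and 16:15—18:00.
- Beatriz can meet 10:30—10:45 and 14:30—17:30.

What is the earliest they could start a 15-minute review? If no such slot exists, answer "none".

16:15

Wei free within 10:00–18:00: 10:45–11:15, 12:15–16:45, 17:30–18:00.
Wei ∩ Grace: 11:00–11:15, 13:15–14:00, 16:15–16:45, 17:30–18:00.
Wei ∩ Grace ∩ Beatriz: 16:15–16:45.
Windows ≥ 15 min: 16:15–16:45.
Earliest such window starts at 16:15.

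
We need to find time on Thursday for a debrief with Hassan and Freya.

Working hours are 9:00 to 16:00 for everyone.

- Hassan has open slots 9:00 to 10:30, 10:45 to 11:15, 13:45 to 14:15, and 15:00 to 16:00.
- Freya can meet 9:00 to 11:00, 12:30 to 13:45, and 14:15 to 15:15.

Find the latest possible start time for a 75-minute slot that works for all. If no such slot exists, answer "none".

09:15

Hassan ∩ Freya: 09:00–10:30, 10:45–11:00, 15:00–15:15.
Windows ≥ 75 min: 09:00–10:30.
Latest start in the last window 09:00–10:30 is 10:30 − 75 min = 09:15.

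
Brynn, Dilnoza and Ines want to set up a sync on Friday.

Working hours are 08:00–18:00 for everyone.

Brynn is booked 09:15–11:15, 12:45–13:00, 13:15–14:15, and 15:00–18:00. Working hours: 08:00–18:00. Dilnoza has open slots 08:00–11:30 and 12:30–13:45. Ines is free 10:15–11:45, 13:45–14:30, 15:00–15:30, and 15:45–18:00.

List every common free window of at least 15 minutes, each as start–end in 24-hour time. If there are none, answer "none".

11:15–11:30

Brynn free within 08:00–18:00: 08:00–09:15, 11:15–12:45, 13:00–13:15, 14:15–15:00.
Brynn ∩ Dilnoza: 08:00–09:15, 11:15–11:30, 12:30–12:45, 13:00–13:15.
Brynn ∩ Dilnoza ∩ Ines: 11:15–11:30.
Windows ≥ 15 min: 11:15–11:30.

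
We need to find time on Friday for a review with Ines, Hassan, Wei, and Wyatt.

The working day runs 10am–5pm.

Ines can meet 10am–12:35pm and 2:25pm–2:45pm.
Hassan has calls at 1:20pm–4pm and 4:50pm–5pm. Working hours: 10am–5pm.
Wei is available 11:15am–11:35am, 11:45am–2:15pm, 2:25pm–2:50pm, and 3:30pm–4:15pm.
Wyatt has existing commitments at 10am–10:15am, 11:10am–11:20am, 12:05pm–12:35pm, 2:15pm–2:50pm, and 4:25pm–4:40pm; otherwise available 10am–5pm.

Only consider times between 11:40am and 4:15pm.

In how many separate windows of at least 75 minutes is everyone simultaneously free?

0

Hassan free within 10:00–17:00: 10:00–13:20, 16:00–16:50.
Wyatt free within 10:00–17:00: 10:15–11:10, 11:20–12:05, 12:35–14:15, 14:50–16:25, 16:40–17:00.
Ines ∩ Hassan: 10:00–12:35.
Ines ∩ Hassan ∩ Wei: 11:15–11:35, 11:45–12:35.
Ines ∩ Hassan ∩ Wei ∩ Wyatt: 11:20–11:35, 11:45–12:05.
Restricted to 11:40–16:15: 11:45–12:05.
Windows ≥ 75 min: (none).
That's 0 windows.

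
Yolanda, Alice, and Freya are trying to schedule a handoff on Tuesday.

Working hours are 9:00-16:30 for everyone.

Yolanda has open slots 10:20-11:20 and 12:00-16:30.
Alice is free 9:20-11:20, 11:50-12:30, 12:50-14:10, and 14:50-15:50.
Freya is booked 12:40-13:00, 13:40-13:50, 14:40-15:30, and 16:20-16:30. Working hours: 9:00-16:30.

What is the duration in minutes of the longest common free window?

Freya free within 09:00–16:30: 09:00–12:40, 13:00–13:40, 13:50–14:40, 15:30–16:20.
Yolanda ∩ Alice: 10:20–11:20, 12:00–12:30, 12:50–14:10, 14:50–15:50.
Yolanda ∩ Alice ∩ Freya: 10:20–11:20, 12:00–12:30, 13:00–13:40, 13:50–14:10, 15:30–15:50.
Common window lengths: 60, 30, 40, 20, 20 min; longest is 60.

60 minutes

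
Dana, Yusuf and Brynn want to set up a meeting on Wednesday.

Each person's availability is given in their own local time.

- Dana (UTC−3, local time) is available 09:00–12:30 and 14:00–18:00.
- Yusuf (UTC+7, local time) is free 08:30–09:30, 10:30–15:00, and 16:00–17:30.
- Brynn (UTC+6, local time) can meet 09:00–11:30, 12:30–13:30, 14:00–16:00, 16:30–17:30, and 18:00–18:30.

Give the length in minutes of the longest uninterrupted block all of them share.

0 minutes

Dana → UTC: 12:00–15:30, 17:00–21:00.
Yusuf → UTC: 01:30–02:30, 03:30–08:00, 09:00–10:30.
Brynn → UTC: 03:00–05:30, 06:30–07:30, 08:00–10:00, 10:30–11:30, 12:00–12:30.
Dana ∩ Yusuf: (none).
Dana ∩ Yusuf ∩ Brynn: (none).
No common window.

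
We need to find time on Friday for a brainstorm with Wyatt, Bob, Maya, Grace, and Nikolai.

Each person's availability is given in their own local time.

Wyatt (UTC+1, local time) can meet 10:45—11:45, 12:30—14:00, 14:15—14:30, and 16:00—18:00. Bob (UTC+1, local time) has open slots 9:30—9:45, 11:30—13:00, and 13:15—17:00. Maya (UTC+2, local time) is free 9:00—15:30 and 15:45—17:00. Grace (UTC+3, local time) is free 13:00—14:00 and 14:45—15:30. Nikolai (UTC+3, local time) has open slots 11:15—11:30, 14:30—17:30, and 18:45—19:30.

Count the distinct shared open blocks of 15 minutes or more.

Wyatt → UTC: 09:45–10:45, 11:30–13:00, 13:15–13:30, 15:00–17:00.
Bob → UTC: 08:30–08:45, 10:30–12:00, 12:15–16:00.
Maya → UTC: 07:00–13:30, 13:45–15:00.
Grace → UTC: 10:00–11:00, 11:45–12:30.
Nikolai → UTC: 08:15–08:30, 11:30–14:30, 15:45–16:30.
Wyatt ∩ Bob: 10:30–10:45, 11:30–12:00, 12:15–13:00, 13:15–13:30, 15:00–16:00.
Wyatt ∩ Bob ∩ Maya: 10:30–10:45, 11:30–12:00, 12:15–13:00, 13:15–13:30.
Wyatt ∩ Bob ∩ Maya ∩ Grace: 10:30–10:45, 11:45–12:00, 12:15–12:30.
Wyatt ∩ Bob ∩ Maya ∩ Grace ∩ Nikolai: 11:45–12:00, 12:15–12:30.
Windows ≥ 15 min: 11:45–12:00, 12:15–12:30.
That's 2 windows.

2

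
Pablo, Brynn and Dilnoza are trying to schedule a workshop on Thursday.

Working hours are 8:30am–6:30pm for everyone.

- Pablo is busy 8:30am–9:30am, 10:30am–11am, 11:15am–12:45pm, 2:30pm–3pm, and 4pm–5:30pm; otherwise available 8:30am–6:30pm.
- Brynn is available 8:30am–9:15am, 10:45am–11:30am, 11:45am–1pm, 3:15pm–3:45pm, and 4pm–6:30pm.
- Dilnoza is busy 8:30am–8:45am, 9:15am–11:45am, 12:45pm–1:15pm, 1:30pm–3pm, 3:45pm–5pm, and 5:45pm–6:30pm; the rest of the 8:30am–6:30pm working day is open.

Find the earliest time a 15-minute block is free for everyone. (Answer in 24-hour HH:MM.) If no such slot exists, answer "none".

Pablo free within 08:30–18:30: 09:30–10:30, 11:00–11:15, 12:45–14:30, 15:00–16:00, 17:30–18:30.
Dilnoza free within 08:30–18:30: 08:45–09:15, 11:45–12:45, 13:15–13:30, 15:00–15:45, 17:00–17:45.
Pablo ∩ Brynn: 11:00–11:15, 12:45–13:00, 15:15–15:45, 17:30–18:30.
Pablo ∩ Brynn ∩ Dilnoza: 15:15–15:45, 17:30–17:45.
Windows ≥ 15 min: 15:15–15:45, 17:30–17:45.
Earliest such window starts at 15:15.

15:15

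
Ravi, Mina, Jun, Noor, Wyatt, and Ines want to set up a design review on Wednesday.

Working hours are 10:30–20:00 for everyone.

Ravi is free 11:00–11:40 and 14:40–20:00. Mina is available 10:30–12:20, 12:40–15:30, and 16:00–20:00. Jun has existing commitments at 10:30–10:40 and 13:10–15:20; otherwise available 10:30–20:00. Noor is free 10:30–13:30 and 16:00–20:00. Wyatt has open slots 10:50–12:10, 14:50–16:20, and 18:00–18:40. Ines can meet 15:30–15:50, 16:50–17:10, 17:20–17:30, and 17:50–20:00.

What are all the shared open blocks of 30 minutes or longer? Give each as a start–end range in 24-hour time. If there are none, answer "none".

Jun free within 10:30–20:00: 10:40–13:10, 15:20–20:00.
Ravi ∩ Mina: 11:00–11:40, 14:40–15:30, 16:00–20:00.
Ravi ∩ Mina ∩ Jun: 11:00–11:40, 15:20–15:30, 16:00–20:00.
Ravi ∩ Mina ∩ Jun ∩ Noor: 11:00–11:40, 16:00–20:00.
Ravi ∩ Mina ∩ Jun ∩ Noor ∩ Wyatt: 11:00–11:40, 16:00–16:20, 18:00–18:40.
Ravi ∩ Mina ∩ Jun ∩ Noor ∩ Wyatt ∩ Ines: 18:00–18:40.
Windows ≥ 30 min: 18:00–18:40.

18:00–18:40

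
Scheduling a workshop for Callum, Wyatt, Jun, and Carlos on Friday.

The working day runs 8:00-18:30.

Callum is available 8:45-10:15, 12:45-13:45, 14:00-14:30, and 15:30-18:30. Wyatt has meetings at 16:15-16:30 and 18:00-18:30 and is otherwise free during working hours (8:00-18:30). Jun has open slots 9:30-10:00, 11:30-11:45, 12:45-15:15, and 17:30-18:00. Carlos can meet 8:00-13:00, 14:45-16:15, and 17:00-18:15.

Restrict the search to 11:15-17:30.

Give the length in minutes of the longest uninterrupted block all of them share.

Wyatt free within 08:00–18:30: 08:00–16:15, 16:30–18:00.
Callum ∩ Wyatt: 08:45–10:15, 12:45–13:45, 14:00–14:30, 15:30–16:15, 16:30–18:00.
Callum ∩ Wyatt ∩ Jun: 09:30–10:00, 12:45–13:45, 14:00–14:30, 17:30–18:00.
Callum ∩ Wyatt ∩ Jun ∩ Carlos: 09:30–10:00, 12:45–13:00, 17:30–18:00.
Restricted to 11:15–17:30: 12:45–13:00.
Single common window of 15 minutes.

15 minutes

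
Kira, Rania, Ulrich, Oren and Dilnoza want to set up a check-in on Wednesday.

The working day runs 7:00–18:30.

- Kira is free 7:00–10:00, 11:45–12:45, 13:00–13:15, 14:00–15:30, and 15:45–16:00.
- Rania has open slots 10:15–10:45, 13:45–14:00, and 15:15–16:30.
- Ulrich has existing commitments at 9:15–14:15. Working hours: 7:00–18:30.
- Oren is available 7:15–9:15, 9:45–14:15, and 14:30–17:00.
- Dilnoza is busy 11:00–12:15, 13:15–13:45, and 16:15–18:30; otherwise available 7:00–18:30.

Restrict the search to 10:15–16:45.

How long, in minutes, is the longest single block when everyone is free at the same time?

Ulrich free within 07:00–18:30: 07:00–09:15, 14:15–18:30.
Dilnoza free within 07:00–18:30: 07:00–11:00, 12:15–13:15, 13:45–16:15.
Kira ∩ Rania: 15:15–15:30, 15:45–16:00.
Kira ∩ Rania ∩ Ulrich: 15:15–15:30, 15:45–16:00.
Kira ∩ Rania ∩ Ulrich ∩ Oren: 15:15–15:30, 15:45–16:00.
Kira ∩ Rania ∩ Ulrich ∩ Oren ∩ Dilnoza: 15:15–15:30, 15:45–16:00.
Restricted to 10:15–16:45: 15:15–15:30, 15:45–16:00.
Common window lengths: 15, 15 min; longest is 15.

15 minutes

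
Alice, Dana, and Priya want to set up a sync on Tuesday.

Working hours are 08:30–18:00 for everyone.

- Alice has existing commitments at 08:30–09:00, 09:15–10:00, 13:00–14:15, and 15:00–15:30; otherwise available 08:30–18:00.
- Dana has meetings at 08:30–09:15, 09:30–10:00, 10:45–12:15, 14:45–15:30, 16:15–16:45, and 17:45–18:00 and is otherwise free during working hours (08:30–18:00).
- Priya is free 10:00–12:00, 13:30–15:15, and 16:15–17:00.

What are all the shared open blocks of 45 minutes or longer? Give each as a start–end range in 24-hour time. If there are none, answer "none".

10:00–10:45

Alice free within 08:30–18:00: 09:00–09:15, 10:00–13:00, 14:15–15:00, 15:30–18:00.
Dana free within 08:30–18:00: 09:15–09:30, 10:00–10:45, 12:15–14:45, 15:30–16:15, 16:45–17:45.
Alice ∩ Dana: 10:00–10:45, 12:15–13:00, 14:15–14:45, 15:30–16:15, 16:45–17:45.
Alice ∩ Dana ∩ Priya: 10:00–10:45, 14:15–14:45, 16:45–17:00.
Windows ≥ 45 min: 10:00–10:45.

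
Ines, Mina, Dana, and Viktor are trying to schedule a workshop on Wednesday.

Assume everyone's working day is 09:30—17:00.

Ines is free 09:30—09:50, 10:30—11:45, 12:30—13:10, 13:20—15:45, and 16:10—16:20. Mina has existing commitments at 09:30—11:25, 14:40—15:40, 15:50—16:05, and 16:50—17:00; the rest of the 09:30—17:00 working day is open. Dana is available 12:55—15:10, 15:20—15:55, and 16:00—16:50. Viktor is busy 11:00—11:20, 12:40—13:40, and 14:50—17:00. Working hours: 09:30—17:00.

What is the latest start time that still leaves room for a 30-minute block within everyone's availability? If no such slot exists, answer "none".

14:10

Mina free within 09:30–17:00: 11:25–14:40, 15:40–15:50, 16:05–16:50.
Viktor free within 09:30–17:00: 09:30–11:00, 11:20–12:40, 13:40–14:50.
Ines ∩ Mina: 11:25–11:45, 12:30–13:10, 13:20–14:40, 15:40–15:45, 16:10–16:20.
Ines ∩ Mina ∩ Dana: 12:55–13:10, 13:20–14:40, 15:40–15:45, 16:10–16:20.
Ines ∩ Mina ∩ Dana ∩ Viktor: 13:40–14:40.
Windows ≥ 30 min: 13:40–14:40.
Latest start in the last window 13:40–14:40 is 14:40 − 30 min = 14:10.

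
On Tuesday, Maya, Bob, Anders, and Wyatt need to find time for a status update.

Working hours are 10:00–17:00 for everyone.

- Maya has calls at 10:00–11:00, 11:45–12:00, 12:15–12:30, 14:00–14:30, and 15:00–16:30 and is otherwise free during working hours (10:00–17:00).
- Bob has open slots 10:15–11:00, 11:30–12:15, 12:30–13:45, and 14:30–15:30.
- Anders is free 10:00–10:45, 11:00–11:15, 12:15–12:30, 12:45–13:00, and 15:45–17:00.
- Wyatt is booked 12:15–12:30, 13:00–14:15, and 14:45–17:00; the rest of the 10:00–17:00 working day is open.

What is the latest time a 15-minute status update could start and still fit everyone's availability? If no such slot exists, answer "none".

Maya free within 10:00–17:00: 11:00–11:45, 12:00–12:15, 12:30–14:00, 14:30–15:00, 16:30–17:00.
Wyatt free within 10:00–17:00: 10:00–12:15, 12:30–13:00, 14:15–14:45.
Maya ∩ Bob: 11:30–11:45, 12:00–12:15, 12:30–13:45, 14:30–15:00.
Maya ∩ Bob ∩ Anders: 12:45–13:00.
Maya ∩ Bob ∩ Anders ∩ Wyatt: 12:45–13:00.
Windows ≥ 15 min: 12:45–13:00.
Latest start in the last window 12:45–13:00 is 13:00 − 15 min = 12:45.

12:45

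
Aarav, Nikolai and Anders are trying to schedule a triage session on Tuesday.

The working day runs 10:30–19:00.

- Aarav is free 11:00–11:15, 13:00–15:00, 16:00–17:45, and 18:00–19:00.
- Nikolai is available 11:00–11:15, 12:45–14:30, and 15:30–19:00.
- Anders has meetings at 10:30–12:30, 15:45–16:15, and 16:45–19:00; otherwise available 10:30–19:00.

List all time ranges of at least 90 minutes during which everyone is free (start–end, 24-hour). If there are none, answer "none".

Anders free within 10:30–19:00: 12:30–15:45, 16:15–16:45.
Aarav ∩ Nikolai: 11:00–11:15, 13:00–14:30, 16:00–17:45, 18:00–19:00.
Aarav ∩ Nikolai ∩ Anders: 13:00–14:30, 16:15–16:45.
Windows ≥ 90 min: 13:00–14:30.

13:00–14:30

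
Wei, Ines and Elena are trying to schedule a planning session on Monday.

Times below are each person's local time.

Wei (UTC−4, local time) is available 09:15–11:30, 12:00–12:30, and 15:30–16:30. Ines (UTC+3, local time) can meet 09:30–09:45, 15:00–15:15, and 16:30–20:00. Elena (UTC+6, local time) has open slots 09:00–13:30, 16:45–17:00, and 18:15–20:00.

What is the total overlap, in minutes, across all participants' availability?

30 minutes

Wei → UTC: 13:15–15:30, 16:00–16:30, 19:30–20:30.
Ines → UTC: 06:30–06:45, 12:00–12:15, 13:30–17:00.
Elena → UTC: 03:00–07:30, 10:45–11:00, 12:15–14:00.
Wei ∩ Ines: 13:30–15:30, 16:00–16:30.
Wei ∩ Ines ∩ Elena: 13:30–14:00.
Total common minutes: 30.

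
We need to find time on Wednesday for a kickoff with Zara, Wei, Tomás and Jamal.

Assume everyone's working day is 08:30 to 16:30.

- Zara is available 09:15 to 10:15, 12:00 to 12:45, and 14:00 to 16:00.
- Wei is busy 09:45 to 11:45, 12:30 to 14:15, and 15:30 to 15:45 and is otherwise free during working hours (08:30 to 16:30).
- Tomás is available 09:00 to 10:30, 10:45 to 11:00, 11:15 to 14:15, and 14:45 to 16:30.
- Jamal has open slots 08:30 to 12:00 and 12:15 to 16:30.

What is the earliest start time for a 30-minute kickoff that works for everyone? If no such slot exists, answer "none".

09:15

Wei free within 08:30–16:30: 08:30–09:45, 11:45–12:30, 14:15–15:30, 15:45–16:30.
Zara ∩ Wei: 09:15–09:45, 12:00–12:30, 14:15–15:30, 15:45–16:00.
Zara ∩ Wei ∩ Tomás: 09:15–09:45, 12:00–12:30, 14:45–15:30, 15:45–16:00.
Zara ∩ Wei ∩ Tomás ∩ Jamal: 09:15–09:45, 12:15–12:30, 14:45–15:30, 15:45–16:00.
Windows ≥ 30 min: 09:15–09:45, 14:45–15:30.
Earliest such window starts at 09:15.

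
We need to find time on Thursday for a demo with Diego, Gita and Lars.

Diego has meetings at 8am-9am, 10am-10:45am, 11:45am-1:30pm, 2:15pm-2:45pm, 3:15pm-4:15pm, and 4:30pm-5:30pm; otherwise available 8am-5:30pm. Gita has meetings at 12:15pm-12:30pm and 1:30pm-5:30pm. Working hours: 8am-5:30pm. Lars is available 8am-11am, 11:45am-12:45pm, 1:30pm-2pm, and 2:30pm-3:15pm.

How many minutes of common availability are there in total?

Diego free within 08:00–17:30: 09:00–10:00, 10:45–11:45, 13:30–14:15, 14:45–15:15, 16:15–16:30.
Gita free within 08:00–17:30: 08:00–12:15, 12:30–13:30.
Diego ∩ Gita: 09:00–10:00, 10:45–11:45.
Diego ∩ Gita ∩ Lars: 09:00–10:00, 10:45–11:00.
Total common minutes: 60 + 15 = 75.

75 minutes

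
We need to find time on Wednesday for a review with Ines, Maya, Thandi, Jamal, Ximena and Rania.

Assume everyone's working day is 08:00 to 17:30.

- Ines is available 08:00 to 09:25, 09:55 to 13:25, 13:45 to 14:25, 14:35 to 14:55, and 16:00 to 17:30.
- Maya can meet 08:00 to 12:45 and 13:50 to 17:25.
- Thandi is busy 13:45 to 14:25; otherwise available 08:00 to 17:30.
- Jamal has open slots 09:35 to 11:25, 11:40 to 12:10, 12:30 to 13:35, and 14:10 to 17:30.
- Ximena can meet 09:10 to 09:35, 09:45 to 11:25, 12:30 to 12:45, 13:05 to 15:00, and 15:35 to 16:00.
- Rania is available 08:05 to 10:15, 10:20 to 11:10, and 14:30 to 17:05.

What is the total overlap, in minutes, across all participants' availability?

90 minutes

Thandi free within 08:00–17:30: 08:00–13:45, 14:25–17:30.
Ines ∩ Maya: 08:00–09:25, 09:55–12:45, 13:50–14:25, 14:35–14:55, 16:00–17:25.
Ines ∩ Maya ∩ Thandi: 08:00–09:25, 09:55–12:45, 14:35–14:55, 16:00–17:25.
Ines ∩ Maya ∩ Thandi ∩ Jamal: 09:55–11:25, 11:40–12:10, 12:30–12:45, 14:35–14:55, 16:00–17:25.
Ines ∩ Maya ∩ Thandi ∩ Jamal ∩ Ximena: 09:55–11:25, 12:30–12:45, 14:35–14:55.
Ines ∩ Maya ∩ Thandi ∩ Jamal ∩ Ximena ∩ Rania: 09:55–10:15, 10:20–11:10, 14:35–14:55.
Total common minutes: 20 + 50 + 20 = 90.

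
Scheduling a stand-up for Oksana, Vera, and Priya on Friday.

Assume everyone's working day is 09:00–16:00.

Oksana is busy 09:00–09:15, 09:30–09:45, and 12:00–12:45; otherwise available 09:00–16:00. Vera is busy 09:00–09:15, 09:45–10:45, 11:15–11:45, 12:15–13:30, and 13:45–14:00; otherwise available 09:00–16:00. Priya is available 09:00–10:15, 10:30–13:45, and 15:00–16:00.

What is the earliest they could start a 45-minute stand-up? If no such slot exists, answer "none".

Oksana free within 09:00–16:00: 09:15–09:30, 09:45–12:00, 12:45–16:00.
Vera free within 09:00–16:00: 09:15–09:45, 10:45–11:15, 11:45–12:15, 13:30–13:45, 14:00–16:00.
Oksana ∩ Vera: 09:15–09:30, 10:45–11:15, 11:45–12:00, 13:30–13:45, 14:00–16:00.
Oksana ∩ Vera ∩ Priya: 09:15–09:30, 10:45–11:15, 11:45–12:00, 13:30–13:45, 15:00–16:00.
Windows ≥ 45 min: 15:00–16:00.
Earliest such window starts at 15:00.

15:00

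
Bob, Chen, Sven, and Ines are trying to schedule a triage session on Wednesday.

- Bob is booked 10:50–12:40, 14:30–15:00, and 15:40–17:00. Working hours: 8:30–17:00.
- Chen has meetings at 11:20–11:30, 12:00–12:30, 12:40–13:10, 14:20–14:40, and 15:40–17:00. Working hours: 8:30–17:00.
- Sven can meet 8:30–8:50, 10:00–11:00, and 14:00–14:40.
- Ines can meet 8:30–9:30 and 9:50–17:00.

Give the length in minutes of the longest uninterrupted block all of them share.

Bob free within 08:30–17:00: 08:30–10:50, 12:40–14:30, 15:00–15:40.
Chen free within 08:30–17:00: 08:30–11:20, 11:30–12:00, 12:30–12:40, 13:10–14:20, 14:40–15:40.
Bob ∩ Chen: 08:30–10:50, 13:10–14:20, 15:00–15:40.
Bob ∩ Chen ∩ Sven: 08:30–08:50, 10:00–10:50, 14:00–14:20.
Bob ∩ Chen ∩ Sven ∩ Ines: 08:30–08:50, 10:00–10:50, 14:00–14:20.
Common window lengths: 20, 50, 20 min; longest is 50.

50 minutes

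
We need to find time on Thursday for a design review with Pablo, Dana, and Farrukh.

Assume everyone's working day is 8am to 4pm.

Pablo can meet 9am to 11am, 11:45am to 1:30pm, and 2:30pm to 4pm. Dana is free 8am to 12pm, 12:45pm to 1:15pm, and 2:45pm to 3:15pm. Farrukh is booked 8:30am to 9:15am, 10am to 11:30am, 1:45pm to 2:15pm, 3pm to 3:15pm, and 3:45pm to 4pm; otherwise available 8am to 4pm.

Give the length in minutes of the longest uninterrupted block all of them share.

Farrukh free within 08:00–16:00: 08:00–08:30, 09:15–10:00, 11:30–13:45, 14:15–15:00, 15:15–15:45.
Pablo ∩ Dana: 09:00–11:00, 11:45–12:00, 12:45–13:15, 14:45–15:15.
Pablo ∩ Dana ∩ Farrukh: 09:15–10:00, 11:45–12:00, 12:45–13:15, 14:45–15:00.
Common window lengths: 45, 15, 30, 15 min; longest is 45.

45 minutes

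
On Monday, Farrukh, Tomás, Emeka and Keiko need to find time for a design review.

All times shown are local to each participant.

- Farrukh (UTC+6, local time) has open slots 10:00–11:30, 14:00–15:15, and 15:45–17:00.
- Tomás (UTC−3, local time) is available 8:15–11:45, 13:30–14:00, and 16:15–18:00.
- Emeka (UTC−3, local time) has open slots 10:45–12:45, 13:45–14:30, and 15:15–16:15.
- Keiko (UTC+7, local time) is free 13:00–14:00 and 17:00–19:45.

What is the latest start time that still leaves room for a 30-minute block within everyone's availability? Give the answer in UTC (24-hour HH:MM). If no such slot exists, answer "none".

none

Farrukh → UTC: 04:00–05:30, 08:00–09:15, 09:45–11:00.
Tomás → UTC: 11:15–14:45, 16:30–17:00, 19:15–21:00.
Emeka → UTC: 13:45–15:45, 16:45–17:30, 18:15–19:15.
Keiko → UTC: 06:00–07:00, 10:00–12:45.
Farrukh ∩ Tomás: (none).
Farrukh ∩ Tomás ∩ Emeka: (none).
Farrukh ∩ Tomás ∩ Emeka ∩ Keiko: (none).
Windows ≥ 30 min: (none).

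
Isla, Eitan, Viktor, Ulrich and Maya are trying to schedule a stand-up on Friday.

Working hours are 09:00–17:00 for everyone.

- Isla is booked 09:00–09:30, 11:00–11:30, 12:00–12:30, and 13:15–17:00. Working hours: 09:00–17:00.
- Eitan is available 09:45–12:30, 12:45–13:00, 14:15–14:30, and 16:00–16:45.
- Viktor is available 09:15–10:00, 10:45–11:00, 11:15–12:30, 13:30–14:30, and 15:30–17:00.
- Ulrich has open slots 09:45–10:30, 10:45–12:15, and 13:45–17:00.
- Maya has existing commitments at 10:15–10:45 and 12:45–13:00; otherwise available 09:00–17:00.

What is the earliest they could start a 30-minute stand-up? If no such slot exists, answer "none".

Isla free within 09:00–17:00: 09:30–11:00, 11:30–12:00, 12:30–13:15.
Maya free within 09:00–17:00: 09:00–10:15, 10:45–12:45, 13:00–17:00.
Isla ∩ Eitan: 09:45–11:00, 11:30–12:00, 12:45–13:00.
Isla ∩ Eitan ∩ Viktor: 09:45–10:00, 10:45–11:00, 11:30–12:00.
Isla ∩ Eitan ∩ Viktor ∩ Ulrich: 09:45–10:00, 10:45–11:00, 11:30–12:00.
Isla ∩ Eitan ∩ Viktor ∩ Ulrich ∩ Maya: 09:45–10:00, 10:45–11:00, 11:30–12:00.
Windows ≥ 30 min: 11:30–12:00.
Earliest such window starts at 11:30.

11:30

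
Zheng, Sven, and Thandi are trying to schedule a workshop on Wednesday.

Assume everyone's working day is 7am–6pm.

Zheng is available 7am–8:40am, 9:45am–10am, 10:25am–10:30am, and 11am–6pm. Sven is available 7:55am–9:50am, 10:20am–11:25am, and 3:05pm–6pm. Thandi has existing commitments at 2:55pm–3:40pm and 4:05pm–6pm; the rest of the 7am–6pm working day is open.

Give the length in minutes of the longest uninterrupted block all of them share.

Thandi free within 07:00–18:00: 07:00–14:55, 15:40–16:05.
Zheng ∩ Sven: 07:55–08:40, 09:45–09:50, 10:25–10:30, 11:00–11:25, 15:05–18:00.
Zheng ∩ Sven ∩ Thandi: 07:55–08:40, 09:45–09:50, 10:25–10:30, 11:00–11:25, 15:40–16:05.
Common window lengths: 45, 5, 5, 25, 25 min; longest is 45.

45 minutes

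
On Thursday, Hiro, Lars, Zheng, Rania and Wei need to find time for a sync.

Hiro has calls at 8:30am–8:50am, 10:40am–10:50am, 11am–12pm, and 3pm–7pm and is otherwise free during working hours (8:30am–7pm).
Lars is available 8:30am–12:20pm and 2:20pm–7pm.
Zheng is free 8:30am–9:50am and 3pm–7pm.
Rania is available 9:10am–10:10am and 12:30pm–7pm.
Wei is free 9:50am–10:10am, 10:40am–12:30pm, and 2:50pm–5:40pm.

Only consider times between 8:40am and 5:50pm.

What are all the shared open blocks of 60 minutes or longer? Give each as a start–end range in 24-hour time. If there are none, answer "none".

none

Hiro free within 08:30–19:00: 08:50–10:40, 10:50–11:00, 12:00–15:00.
Hiro ∩ Lars: 08:50–10:40, 10:50–11:00, 12:00–12:20, 14:20–15:00.
Hiro ∩ Lars ∩ Zheng: 08:50–09:50.
Hiro ∩ Lars ∩ Zheng ∩ Rania: 09:10–09:50.
Hiro ∩ Lars ∩ Zheng ∩ Rania ∩ Wei: (none).
Restricted to 08:40–17:50: (none).
Windows ≥ 60 min: (none).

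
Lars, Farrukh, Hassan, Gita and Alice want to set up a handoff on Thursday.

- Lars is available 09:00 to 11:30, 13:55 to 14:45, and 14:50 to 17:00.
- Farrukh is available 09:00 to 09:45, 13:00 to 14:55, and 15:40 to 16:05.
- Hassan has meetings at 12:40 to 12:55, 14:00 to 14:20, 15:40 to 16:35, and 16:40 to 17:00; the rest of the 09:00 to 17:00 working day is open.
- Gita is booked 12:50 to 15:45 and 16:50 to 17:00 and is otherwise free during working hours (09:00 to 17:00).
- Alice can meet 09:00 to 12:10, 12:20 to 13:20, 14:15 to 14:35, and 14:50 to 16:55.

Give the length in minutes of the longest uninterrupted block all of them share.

45 minutes

Hassan free within 09:00–17:00: 09:00–12:40, 12:55–14:00, 14:20–15:40, 16:35–16:40.
Gita free within 09:00–17:00: 09:00–12:50, 15:45–16:50.
Lars ∩ Farrukh: 09:00–09:45, 13:55–14:45, 14:50–14:55, 15:40–16:05.
Lars ∩ Farrukh ∩ Hassan: 09:00–09:45, 13:55–14:00, 14:20–14:45, 14:50–14:55.
Lars ∩ Farrukh ∩ Hassan ∩ Gita: 09:00–09:45.
Lars ∩ Farrukh ∩ Hassan ∩ Gita ∩ Alice: 09:00–09:45.
Single common window of 45 minutes.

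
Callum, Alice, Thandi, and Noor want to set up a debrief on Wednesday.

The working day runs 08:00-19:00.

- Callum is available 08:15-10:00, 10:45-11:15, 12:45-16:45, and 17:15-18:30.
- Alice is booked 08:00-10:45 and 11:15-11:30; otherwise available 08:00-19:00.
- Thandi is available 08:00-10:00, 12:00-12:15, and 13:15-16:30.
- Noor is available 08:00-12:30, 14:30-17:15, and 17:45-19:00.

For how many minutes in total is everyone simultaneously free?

120 minutes

Alice free within 08:00–19:00: 10:45–11:15, 11:30–19:00.
Callum ∩ Alice: 10:45–11:15, 12:45–16:45, 17:15–18:30.
Callum ∩ Alice ∩ Thandi: 13:15–16:30.
Callum ∩ Alice ∩ Thandi ∩ Noor: 14:30–16:30.
Total common minutes: 120.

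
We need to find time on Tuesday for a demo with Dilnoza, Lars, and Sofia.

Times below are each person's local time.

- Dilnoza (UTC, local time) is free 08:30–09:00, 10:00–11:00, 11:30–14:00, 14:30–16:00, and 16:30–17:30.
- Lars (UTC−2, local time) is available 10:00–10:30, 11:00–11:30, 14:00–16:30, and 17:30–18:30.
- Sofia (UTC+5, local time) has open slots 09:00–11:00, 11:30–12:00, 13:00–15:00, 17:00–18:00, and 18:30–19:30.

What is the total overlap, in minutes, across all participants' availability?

30 minutes

Dilnoza → UTC: 08:30–09:00, 10:00–11:00, 11:30–14:00, 14:30–16:00, 16:30–17:30.
Lars → UTC: 12:00–12:30, 13:00–13:30, 16:00–18:30, 19:30–20:30.
Sofia → UTC: 04:00–06:00, 06:30–07:00, 08:00–10:00, 12:00–13:00, 13:30–14:30.
Dilnoza ∩ Lars: 12:00–12:30, 13:00–13:30, 16:30–17:30.
Dilnoza ∩ Lars ∩ Sofia: 12:00–12:30.
Total common minutes: 30.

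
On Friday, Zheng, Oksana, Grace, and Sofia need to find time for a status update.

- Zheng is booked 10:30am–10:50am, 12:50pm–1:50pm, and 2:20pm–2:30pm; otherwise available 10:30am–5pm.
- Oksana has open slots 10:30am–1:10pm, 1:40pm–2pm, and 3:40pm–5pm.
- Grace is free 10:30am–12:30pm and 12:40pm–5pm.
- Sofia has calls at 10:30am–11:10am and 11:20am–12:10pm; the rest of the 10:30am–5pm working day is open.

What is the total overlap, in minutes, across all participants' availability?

130 minutes

Zheng free within 10:30–17:00: 10:50–12:50, 13:50–14:20, 14:30–17:00.
Sofia free within 10:30–17:00: 11:10–11:20, 12:10–17:00.
Zheng ∩ Oksana: 10:50–12:50, 13:50–14:00, 15:40–17:00.
Zheng ∩ Oksana ∩ Grace: 10:50–12:30, 12:40–12:50, 13:50–14:00, 15:40–17:00.
Zheng ∩ Oksana ∩ Grace ∩ Sofia: 11:10–11:20, 12:10–12:30, 12:40–12:50, 13:50–14:00, 15:40–17:00.
Total common minutes: 10 + 20 + 10 + 10 + 80 = 130.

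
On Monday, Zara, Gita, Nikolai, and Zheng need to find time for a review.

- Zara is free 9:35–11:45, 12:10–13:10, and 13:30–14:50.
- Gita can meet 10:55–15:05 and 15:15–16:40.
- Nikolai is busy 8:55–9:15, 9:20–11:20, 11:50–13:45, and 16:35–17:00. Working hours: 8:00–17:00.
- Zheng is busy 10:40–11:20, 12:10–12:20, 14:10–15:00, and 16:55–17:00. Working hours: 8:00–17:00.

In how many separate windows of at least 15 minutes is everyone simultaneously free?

2

Nikolai free within 08:00–17:00: 08:00–08:55, 09:15–09:20, 11:20–11:50, 13:45–16:35.
Zheng free within 08:00–17:00: 08:00–10:40, 11:20–12:10, 12:20–14:10, 15:00–16:55.
Zara ∩ Gita: 10:55–11:45, 12:10–13:10, 13:30–14:50.
Zara ∩ Gita ∩ Nikolai: 11:20–11:45, 13:45–14:50.
Zara ∩ Gita ∩ Nikolai ∩ Zheng: 11:20–11:45, 13:45–14:10.
Windows ≥ 15 min: 11:20–11:45, 13:45–14:10.
That's 2 windows.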